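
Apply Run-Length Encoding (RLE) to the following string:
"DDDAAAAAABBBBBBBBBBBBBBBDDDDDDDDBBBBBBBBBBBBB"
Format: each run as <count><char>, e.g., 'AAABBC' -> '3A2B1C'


Scanning runs left to right:
  i=0: run of 'D' x 3 -> '3D'
  i=3: run of 'A' x 6 -> '6A'
  i=9: run of 'B' x 15 -> '15B'
  i=24: run of 'D' x 8 -> '8D'
  i=32: run of 'B' x 13 -> '13B'

RLE = 3D6A15B8D13B


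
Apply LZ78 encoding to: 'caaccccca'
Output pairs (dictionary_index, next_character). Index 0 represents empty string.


LZ78 encoding steps:
Dictionary: {0: ''}
Step 1: w='' (idx 0), next='c' -> output (0, 'c'), add 'c' as idx 1
Step 2: w='' (idx 0), next='a' -> output (0, 'a'), add 'a' as idx 2
Step 3: w='a' (idx 2), next='c' -> output (2, 'c'), add 'ac' as idx 3
Step 4: w='c' (idx 1), next='c' -> output (1, 'c'), add 'cc' as idx 4
Step 5: w='cc' (idx 4), next='a' -> output (4, 'a'), add 'cca' as idx 5


Encoded: [(0, 'c'), (0, 'a'), (2, 'c'), (1, 'c'), (4, 'a')]


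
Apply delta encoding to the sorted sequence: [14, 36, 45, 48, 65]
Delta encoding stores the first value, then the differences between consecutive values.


First value: 14
Deltas:
  36 - 14 = 22
  45 - 36 = 9
  48 - 45 = 3
  65 - 48 = 17


Delta encoded: [14, 22, 9, 3, 17]


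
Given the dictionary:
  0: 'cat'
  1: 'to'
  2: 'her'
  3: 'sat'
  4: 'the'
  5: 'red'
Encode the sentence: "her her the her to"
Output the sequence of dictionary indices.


Look up each word in the dictionary:
  'her' -> 2
  'her' -> 2
  'the' -> 4
  'her' -> 2
  'to' -> 1

Encoded: [2, 2, 4, 2, 1]


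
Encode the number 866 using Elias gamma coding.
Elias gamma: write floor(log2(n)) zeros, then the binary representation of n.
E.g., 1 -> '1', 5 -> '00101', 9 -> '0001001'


num_bits = floor(log2(866)) + 1 = 10
leading_zeros = num_bits - 1 = 9
binary(866) = 1101100010

Elias gamma(866) = '000000000' + '1101100010' = 0000000001101100010 (19 bits)


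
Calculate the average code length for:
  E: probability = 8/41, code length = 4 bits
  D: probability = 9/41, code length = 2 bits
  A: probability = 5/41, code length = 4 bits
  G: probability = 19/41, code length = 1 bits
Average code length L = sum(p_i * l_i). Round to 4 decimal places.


Weighted contributions p_i * l_i:
  E: (8/41) * 4 = 32/41
  D: (9/41) * 2 = 18/41
  A: (5/41) * 4 = 20/41
  G: (19/41) * 1 = 19/41
Sum = (32 + 18 + 20 + 19)/41 = 89/41

L = 89/41 = 2.1707 bits/symbol


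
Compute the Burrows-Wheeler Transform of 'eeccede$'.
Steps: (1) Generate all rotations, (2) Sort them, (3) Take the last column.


Rotations (sorted):
  0: $eeccede -> last char: e
  1: ccede$ee -> last char: e
  2: cede$eec -> last char: c
  3: de$eecce -> last char: e
  4: e$eecced -> last char: d
  5: eccede$e -> last char: e
  6: ede$eecc -> last char: c
  7: eeccede$ -> last char: $


BWT = eecedec$


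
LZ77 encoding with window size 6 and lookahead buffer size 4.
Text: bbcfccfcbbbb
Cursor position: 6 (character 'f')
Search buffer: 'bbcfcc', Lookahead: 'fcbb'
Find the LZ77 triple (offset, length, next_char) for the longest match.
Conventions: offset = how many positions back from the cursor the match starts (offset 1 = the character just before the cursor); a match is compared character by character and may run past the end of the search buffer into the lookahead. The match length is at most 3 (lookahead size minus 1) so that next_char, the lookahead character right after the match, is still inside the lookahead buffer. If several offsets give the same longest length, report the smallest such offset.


Try each offset into the search buffer:
  offset=1 (pos 5, char 'c'): match length 0
  offset=2 (pos 4, char 'c'): match length 0
  offset=3 (pos 3, char 'f'): match length 2
  offset=4 (pos 2, char 'c'): match length 0
  offset=5 (pos 1, char 'b'): match length 0
  offset=6 (pos 0, char 'b'): match length 0
Longest match has length 2 at offset 3.
next_char = character at position 6 + 2 = 8 -> 'b'

Best match: offset=3, length=2 (matching 'fc' starting at position 3)
LZ77 triple: (3, 2, 'b')


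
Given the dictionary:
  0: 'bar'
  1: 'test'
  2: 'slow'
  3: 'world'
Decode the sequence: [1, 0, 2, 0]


Look up each index in the dictionary:
  1 -> 'test'
  0 -> 'bar'
  2 -> 'slow'
  0 -> 'bar'

Decoded: "test bar slow bar"


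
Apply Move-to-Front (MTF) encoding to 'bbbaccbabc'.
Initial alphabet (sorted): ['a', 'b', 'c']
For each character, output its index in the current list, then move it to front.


MTF encoding:
'b': index 1 in ['a', 'b', 'c'] -> ['b', 'a', 'c']
'b': index 0 in ['b', 'a', 'c'] -> ['b', 'a', 'c']
'b': index 0 in ['b', 'a', 'c'] -> ['b', 'a', 'c']
'a': index 1 in ['b', 'a', 'c'] -> ['a', 'b', 'c']
'c': index 2 in ['a', 'b', 'c'] -> ['c', 'a', 'b']
'c': index 0 in ['c', 'a', 'b'] -> ['c', 'a', 'b']
'b': index 2 in ['c', 'a', 'b'] -> ['b', 'c', 'a']
'a': index 2 in ['b', 'c', 'a'] -> ['a', 'b', 'c']
'b': index 1 in ['a', 'b', 'c'] -> ['b', 'a', 'c']
'c': index 2 in ['b', 'a', 'c'] -> ['c', 'b', 'a']


Output: [1, 0, 0, 1, 2, 0, 2, 2, 1, 2]


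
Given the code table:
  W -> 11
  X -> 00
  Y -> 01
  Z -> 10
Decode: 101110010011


Decoding:
10 -> Z
11 -> W
10 -> Z
01 -> Y
00 -> X
11 -> W


Result: ZWZYXW


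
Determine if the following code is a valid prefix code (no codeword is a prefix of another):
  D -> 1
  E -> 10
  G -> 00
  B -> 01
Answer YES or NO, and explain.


Checking each pair (does one codeword prefix another?):
  D='1' vs E='10': prefix -- VIOLATION

NO -- this is NOT a valid prefix code. D (1) is a prefix of E (10).


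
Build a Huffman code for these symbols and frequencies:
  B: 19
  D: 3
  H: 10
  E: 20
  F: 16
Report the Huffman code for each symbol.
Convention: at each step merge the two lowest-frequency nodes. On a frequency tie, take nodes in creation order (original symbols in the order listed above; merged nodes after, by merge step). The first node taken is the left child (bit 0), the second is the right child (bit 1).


Huffman tree construction:
Step 1: Merge D(3) + H(10) = 13
Step 2: Merge (D+H)(13) + F(16) = 29
Step 3: Merge B(19) + E(20) = 39
Step 4: Merge ((D+H)+F)(29) + (B+E)(39) = 68
Read each symbol's code off the tree from the root (left child = 0, right child = 1).

Codes:
  B: 10 (length 2)
  D: 000 (length 3)
  H: 001 (length 3)
  E: 11 (length 2)
  F: 01 (length 2)
Average code length: 149/68 = 2.1912 bits/symbol


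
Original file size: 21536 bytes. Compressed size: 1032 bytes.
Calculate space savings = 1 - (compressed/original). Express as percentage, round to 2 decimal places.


ratio = compressed/original = 1032/21536 = 0.04792
savings = 1 - ratio = 1 - 0.04792 = 0.95208
as a percentage: 0.95208 * 100 = 95.21%

Space savings = 1 - 1032/21536 = 95.21%


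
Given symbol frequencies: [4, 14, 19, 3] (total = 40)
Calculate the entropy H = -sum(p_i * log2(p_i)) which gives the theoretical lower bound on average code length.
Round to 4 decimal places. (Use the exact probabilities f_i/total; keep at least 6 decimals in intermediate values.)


Per-symbol terms -p_i * log2(p_i) with p_i = f_i/40:
  p = 4/40 = 0.100000: log2(p) = -3.321928, -p*log2(p) = 0.332193
  p = 14/40 = 0.350000: log2(p) = -1.514573, -p*log2(p) = 0.530101
  p = 19/40 = 0.475000: log2(p) = -1.074001, -p*log2(p) = 0.510150
  p = 3/40 = 0.075000: log2(p) = -3.736966, -p*log2(p) = 0.280272
H = 0.332193 + 0.530101 + 0.510150 + 0.280272 = 1.652716

H = 1.6527 bits/symbol


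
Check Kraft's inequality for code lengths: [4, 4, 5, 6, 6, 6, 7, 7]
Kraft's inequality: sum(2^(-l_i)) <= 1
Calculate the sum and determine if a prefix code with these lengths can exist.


Sum = 2^(-4) + 2^(-4) + 2^(-5) + 2^(-6) + 2^(-6) + 2^(-6) + 2^(-7) + 2^(-7)
    = 0.0625 + 0.0625 + 0.03125 + 0.015625 + 0.015625 + 0.015625 + 0.0078125 + 0.0078125
    = 28/128 = 0.21875
Since 0.21875 <= 1, Kraft's inequality IS satisfied.
A prefix code with these lengths CAN exist.

Kraft sum = 0.21875. Satisfied.


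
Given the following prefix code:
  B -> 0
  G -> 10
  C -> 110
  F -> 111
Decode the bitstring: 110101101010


Decoding step by step:
Bits 110 -> C
Bits 10 -> G
Bits 110 -> C
Bits 10 -> G
Bits 10 -> G


Decoded message: CGCGG


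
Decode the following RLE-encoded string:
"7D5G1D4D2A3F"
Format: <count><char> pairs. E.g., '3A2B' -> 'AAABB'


Expanding each <count><char> pair:
  7D -> 'DDDDDDD'
  5G -> 'GGGGG'
  1D -> 'D'
  4D -> 'DDDD'
  2A -> 'AA'
  3F -> 'FFF'

Decoded = DDDDDDDGGGGGDDDDDAAFFF


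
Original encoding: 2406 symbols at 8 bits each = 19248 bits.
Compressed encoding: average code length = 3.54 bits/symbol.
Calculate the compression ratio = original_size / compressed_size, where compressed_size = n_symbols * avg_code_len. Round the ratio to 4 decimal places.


original_size = n_symbols * orig_bits = 2406 * 8 = 19248 bits
compressed_size = n_symbols * avg_code_len = 2406 * 3.54 = 8517.24 bits
ratio = original_size / compressed_size = 19248 / 8517.24 = 2.2599

Compression ratio = 2.2599


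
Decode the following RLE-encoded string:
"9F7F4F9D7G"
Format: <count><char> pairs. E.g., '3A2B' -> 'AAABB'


Expanding each <count><char> pair:
  9F -> 'FFFFFFFFF'
  7F -> 'FFFFFFF'
  4F -> 'FFFF'
  9D -> 'DDDDDDDDD'
  7G -> 'GGGGGGG'

Decoded = FFFFFFFFFFFFFFFFFFFFDDDDDDDDDGGGGGGG


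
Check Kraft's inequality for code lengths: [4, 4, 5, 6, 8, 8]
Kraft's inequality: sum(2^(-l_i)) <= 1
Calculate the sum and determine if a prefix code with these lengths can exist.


Sum = 2^(-4) + 2^(-4) + 2^(-5) + 2^(-6) + 2^(-8) + 2^(-8)
    = 0.0625 + 0.0625 + 0.03125 + 0.015625 + 0.00390625 + 0.00390625
    = 46/256 = 0.1796875
Since 0.1796875 <= 1, Kraft's inequality IS satisfied.
A prefix code with these lengths CAN exist.

Kraft sum = 0.1796875. Satisfied.


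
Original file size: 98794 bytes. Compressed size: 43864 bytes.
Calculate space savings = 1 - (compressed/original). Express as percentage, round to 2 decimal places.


ratio = compressed/original = 43864/98794 = 0.443995
savings = 1 - ratio = 1 - 0.443995 = 0.556005
as a percentage: 0.556005 * 100 = 55.6%

Space savings = 1 - 43864/98794 = 55.6%


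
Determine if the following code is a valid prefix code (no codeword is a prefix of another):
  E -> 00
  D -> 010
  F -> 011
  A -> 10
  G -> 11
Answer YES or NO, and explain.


Checking each pair (does one codeword prefix another?):
  E='00' vs D='010': no prefix
  E='00' vs F='011': no prefix
  E='00' vs A='10': no prefix
  E='00' vs G='11': no prefix
  D='010' vs E='00': no prefix
  D='010' vs F='011': no prefix
  D='010' vs A='10': no prefix
  D='010' vs G='11': no prefix
  F='011' vs E='00': no prefix
  F='011' vs D='010': no prefix
  F='011' vs A='10': no prefix
  F='011' vs G='11': no prefix
  A='10' vs E='00': no prefix
  A='10' vs D='010': no prefix
  A='10' vs F='011': no prefix
  A='10' vs G='11': no prefix
  G='11' vs E='00': no prefix
  G='11' vs D='010': no prefix
  G='11' vs F='011': no prefix
  G='11' vs A='10': no prefix
No violation found over all pairs.

YES -- this is a valid prefix code. No codeword is a prefix of any other codeword.


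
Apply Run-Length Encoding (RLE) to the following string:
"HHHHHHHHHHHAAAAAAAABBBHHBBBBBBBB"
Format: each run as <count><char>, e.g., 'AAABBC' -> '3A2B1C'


Scanning runs left to right:
  i=0: run of 'H' x 11 -> '11H'
  i=11: run of 'A' x 8 -> '8A'
  i=19: run of 'B' x 3 -> '3B'
  i=22: run of 'H' x 2 -> '2H'
  i=24: run of 'B' x 8 -> '8B'

RLE = 11H8A3B2H8B


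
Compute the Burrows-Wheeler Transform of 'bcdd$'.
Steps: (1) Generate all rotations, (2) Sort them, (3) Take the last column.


Rotations (sorted):
  0: $bcdd -> last char: d
  1: bcdd$ -> last char: $
  2: cdd$b -> last char: b
  3: d$bcd -> last char: d
  4: dd$bc -> last char: c


BWT = d$bdc


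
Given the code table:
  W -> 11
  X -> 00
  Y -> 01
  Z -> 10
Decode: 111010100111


Decoding:
11 -> W
10 -> Z
10 -> Z
10 -> Z
01 -> Y
11 -> W


Result: WZZZYW


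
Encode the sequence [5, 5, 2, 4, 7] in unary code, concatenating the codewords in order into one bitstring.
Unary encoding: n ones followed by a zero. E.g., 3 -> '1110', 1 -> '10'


Encode each number as n ones followed by a terminating 0:
  5 -> 111110 (6 bits)
  5 -> 111110 (6 bits)
  2 -> 110 (3 bits)
  4 -> 11110 (5 bits)
  7 -> 11111110 (8 bits)
Total length = 6 + 6 + 3 + 5 + 8 = 28 bits.

Unary([5, 5, 2, 4, 7]) = 1111101111101101111011111110 (28 bits)


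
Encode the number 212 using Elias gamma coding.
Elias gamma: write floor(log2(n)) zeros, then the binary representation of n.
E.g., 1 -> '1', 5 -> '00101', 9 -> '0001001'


num_bits = floor(log2(212)) + 1 = 8
leading_zeros = num_bits - 1 = 7
binary(212) = 11010100

Elias gamma(212) = '0000000' + '11010100' = 000000011010100 (15 bits)


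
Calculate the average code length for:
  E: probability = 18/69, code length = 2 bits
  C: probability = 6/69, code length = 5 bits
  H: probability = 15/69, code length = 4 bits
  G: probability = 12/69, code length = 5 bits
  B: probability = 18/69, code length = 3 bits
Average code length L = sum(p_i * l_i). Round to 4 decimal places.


Weighted contributions p_i * l_i:
  E: (18/69) * 2 = 36/69
  C: (6/69) * 5 = 30/69
  H: (15/69) * 4 = 60/69
  G: (12/69) * 5 = 60/69
  B: (18/69) * 3 = 54/69
Sum = (36 + 30 + 60 + 60 + 54)/69 = 240/69

L = 240/69 = 3.4783 bits/symbol


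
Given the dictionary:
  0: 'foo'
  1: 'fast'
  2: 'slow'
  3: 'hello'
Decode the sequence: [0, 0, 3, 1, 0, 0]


Look up each index in the dictionary:
  0 -> 'foo'
  0 -> 'foo'
  3 -> 'hello'
  1 -> 'fast'
  0 -> 'foo'
  0 -> 'foo'

Decoded: "foo foo hello fast foo foo"


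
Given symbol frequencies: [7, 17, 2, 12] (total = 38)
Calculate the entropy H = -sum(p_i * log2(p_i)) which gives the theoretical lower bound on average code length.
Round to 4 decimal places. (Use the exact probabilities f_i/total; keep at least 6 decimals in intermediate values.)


Per-symbol terms -p_i * log2(p_i) with p_i = f_i/38:
  p = 7/38 = 0.184211: log2(p) = -2.440573, -p*log2(p) = 0.449579
  p = 17/38 = 0.447368: log2(p) = -1.160465, -p*log2(p) = 0.519155
  p = 2/38 = 0.052632: log2(p) = -4.247928, -p*log2(p) = 0.223575
  p = 12/38 = 0.315789: log2(p) = -1.662965, -p*log2(p) = 0.525147
H = 0.449579 + 0.519155 + 0.223575 + 0.525147 = 1.717456

H = 1.7175 bits/symbol


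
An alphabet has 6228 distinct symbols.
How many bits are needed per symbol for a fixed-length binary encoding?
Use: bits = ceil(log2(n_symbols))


log2(6228) = 12.6046
Bracket: 2^12 = 4096 < 6228 <= 2^13 = 8192
So ceil(log2(6228)) = 13

bits = ceil(log2(6228)) = ceil(12.6046) = 13 bits


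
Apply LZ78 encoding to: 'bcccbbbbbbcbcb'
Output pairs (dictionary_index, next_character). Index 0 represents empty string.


LZ78 encoding steps:
Dictionary: {0: ''}
Step 1: w='' (idx 0), next='b' -> output (0, 'b'), add 'b' as idx 1
Step 2: w='' (idx 0), next='c' -> output (0, 'c'), add 'c' as idx 2
Step 3: w='c' (idx 2), next='c' -> output (2, 'c'), add 'cc' as idx 3
Step 4: w='b' (idx 1), next='b' -> output (1, 'b'), add 'bb' as idx 4
Step 5: w='bb' (idx 4), next='b' -> output (4, 'b'), add 'bbb' as idx 5
Step 6: w='b' (idx 1), next='c' -> output (1, 'c'), add 'bc' as idx 6
Step 7: w='bc' (idx 6), next='b' -> output (6, 'b'), add 'bcb' as idx 7


Encoded: [(0, 'b'), (0, 'c'), (2, 'c'), (1, 'b'), (4, 'b'), (1, 'c'), (6, 'b')]


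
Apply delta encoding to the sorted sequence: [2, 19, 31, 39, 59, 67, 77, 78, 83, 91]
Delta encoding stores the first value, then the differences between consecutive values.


First value: 2
Deltas:
  19 - 2 = 17
  31 - 19 = 12
  39 - 31 = 8
  59 - 39 = 20
  67 - 59 = 8
  77 - 67 = 10
  78 - 77 = 1
  83 - 78 = 5
  91 - 83 = 8


Delta encoded: [2, 17, 12, 8, 20, 8, 10, 1, 5, 8]


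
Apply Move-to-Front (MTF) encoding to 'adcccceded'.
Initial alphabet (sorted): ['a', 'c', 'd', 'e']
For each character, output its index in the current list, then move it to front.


MTF encoding:
'a': index 0 in ['a', 'c', 'd', 'e'] -> ['a', 'c', 'd', 'e']
'd': index 2 in ['a', 'c', 'd', 'e'] -> ['d', 'a', 'c', 'e']
'c': index 2 in ['d', 'a', 'c', 'e'] -> ['c', 'd', 'a', 'e']
'c': index 0 in ['c', 'd', 'a', 'e'] -> ['c', 'd', 'a', 'e']
'c': index 0 in ['c', 'd', 'a', 'e'] -> ['c', 'd', 'a', 'e']
'c': index 0 in ['c', 'd', 'a', 'e'] -> ['c', 'd', 'a', 'e']
'e': index 3 in ['c', 'd', 'a', 'e'] -> ['e', 'c', 'd', 'a']
'd': index 2 in ['e', 'c', 'd', 'a'] -> ['d', 'e', 'c', 'a']
'e': index 1 in ['d', 'e', 'c', 'a'] -> ['e', 'd', 'c', 'a']
'd': index 1 in ['e', 'd', 'c', 'a'] -> ['d', 'e', 'c', 'a']


Output: [0, 2, 2, 0, 0, 0, 3, 2, 1, 1]


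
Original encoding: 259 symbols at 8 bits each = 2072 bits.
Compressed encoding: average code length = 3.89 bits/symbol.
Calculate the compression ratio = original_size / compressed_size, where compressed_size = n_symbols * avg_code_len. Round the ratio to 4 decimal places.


original_size = n_symbols * orig_bits = 259 * 8 = 2072 bits
compressed_size = n_symbols * avg_code_len = 259 * 3.89 = 1007.51 bits
ratio = original_size / compressed_size = 2072 / 1007.51 = 2.0566

Compression ratio = 2.0566


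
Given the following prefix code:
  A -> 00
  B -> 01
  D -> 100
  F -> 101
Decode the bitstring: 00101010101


Decoding step by step:
Bits 00 -> A
Bits 101 -> F
Bits 01 -> B
Bits 01 -> B
Bits 01 -> B


Decoded message: AFBBB


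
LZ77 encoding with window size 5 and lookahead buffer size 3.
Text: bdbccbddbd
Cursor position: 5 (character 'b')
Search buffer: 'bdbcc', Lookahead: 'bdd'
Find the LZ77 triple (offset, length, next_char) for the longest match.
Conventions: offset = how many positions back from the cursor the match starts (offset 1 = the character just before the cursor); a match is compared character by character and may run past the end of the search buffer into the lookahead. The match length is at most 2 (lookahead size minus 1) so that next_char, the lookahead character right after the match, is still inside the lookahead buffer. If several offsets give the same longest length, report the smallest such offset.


Try each offset into the search buffer:
  offset=1 (pos 4, char 'c'): match length 0
  offset=2 (pos 3, char 'c'): match length 0
  offset=3 (pos 2, char 'b'): match length 1
  offset=4 (pos 1, char 'd'): match length 0
  offset=5 (pos 0, char 'b'): match length 2
Longest match has length 2 at offset 5.
next_char = character at position 5 + 2 = 7 -> 'd'

Best match: offset=5, length=2 (matching 'bd' starting at position 0)
LZ77 triple: (5, 2, 'd')


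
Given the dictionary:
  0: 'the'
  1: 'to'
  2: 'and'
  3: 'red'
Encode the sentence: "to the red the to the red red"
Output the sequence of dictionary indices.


Look up each word in the dictionary:
  'to' -> 1
  'the' -> 0
  'red' -> 3
  'the' -> 0
  'to' -> 1
  'the' -> 0
  'red' -> 3
  'red' -> 3

Encoded: [1, 0, 3, 0, 1, 0, 3, 3]


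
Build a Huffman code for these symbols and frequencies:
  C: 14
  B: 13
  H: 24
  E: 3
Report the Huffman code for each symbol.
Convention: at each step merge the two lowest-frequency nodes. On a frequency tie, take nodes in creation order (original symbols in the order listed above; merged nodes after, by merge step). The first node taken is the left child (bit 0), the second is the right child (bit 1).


Huffman tree construction:
Step 1: Merge E(3) + B(13) = 16
Step 2: Merge C(14) + (E+B)(16) = 30
Step 3: Merge H(24) + (C+(E+B))(30) = 54
Read each symbol's code off the tree from the root (left child = 0, right child = 1).

Codes:
  C: 10 (length 2)
  B: 111 (length 3)
  H: 0 (length 1)
  E: 110 (length 3)
Average code length: 100/54 = 1.8519 bits/symbol


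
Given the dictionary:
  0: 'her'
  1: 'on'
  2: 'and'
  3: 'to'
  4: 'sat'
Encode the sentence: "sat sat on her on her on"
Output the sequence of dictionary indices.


Look up each word in the dictionary:
  'sat' -> 4
  'sat' -> 4
  'on' -> 1
  'her' -> 0
  'on' -> 1
  'her' -> 0
  'on' -> 1

Encoded: [4, 4, 1, 0, 1, 0, 1]


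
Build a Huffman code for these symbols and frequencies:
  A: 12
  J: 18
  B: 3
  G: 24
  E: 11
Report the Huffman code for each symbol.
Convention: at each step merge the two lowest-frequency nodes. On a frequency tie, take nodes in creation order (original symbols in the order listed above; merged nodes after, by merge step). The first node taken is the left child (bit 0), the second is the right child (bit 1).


Huffman tree construction:
Step 1: Merge B(3) + E(11) = 14
Step 2: Merge A(12) + (B+E)(14) = 26
Step 3: Merge J(18) + G(24) = 42
Step 4: Merge (A+(B+E))(26) + (J+G)(42) = 68
Read each symbol's code off the tree from the root (left child = 0, right child = 1).

Codes:
  A: 00 (length 2)
  J: 10 (length 2)
  B: 010 (length 3)
  G: 11 (length 2)
  E: 011 (length 3)
Average code length: 150/68 = 2.2059 bits/symbol


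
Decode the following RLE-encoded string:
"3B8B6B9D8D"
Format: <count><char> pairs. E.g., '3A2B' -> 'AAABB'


Expanding each <count><char> pair:
  3B -> 'BBB'
  8B -> 'BBBBBBBB'
  6B -> 'BBBBBB'
  9D -> 'DDDDDDDDD'
  8D -> 'DDDDDDDD'

Decoded = BBBBBBBBBBBBBBBBBDDDDDDDDDDDDDDDDD


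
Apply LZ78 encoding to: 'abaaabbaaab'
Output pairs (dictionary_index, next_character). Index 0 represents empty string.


LZ78 encoding steps:
Dictionary: {0: ''}
Step 1: w='' (idx 0), next='a' -> output (0, 'a'), add 'a' as idx 1
Step 2: w='' (idx 0), next='b' -> output (0, 'b'), add 'b' as idx 2
Step 3: w='a' (idx 1), next='a' -> output (1, 'a'), add 'aa' as idx 3
Step 4: w='a' (idx 1), next='b' -> output (1, 'b'), add 'ab' as idx 4
Step 5: w='b' (idx 2), next='a' -> output (2, 'a'), add 'ba' as idx 5
Step 6: w='aa' (idx 3), next='b' -> output (3, 'b'), add 'aab' as idx 6


Encoded: [(0, 'a'), (0, 'b'), (1, 'a'), (1, 'b'), (2, 'a'), (3, 'b')]


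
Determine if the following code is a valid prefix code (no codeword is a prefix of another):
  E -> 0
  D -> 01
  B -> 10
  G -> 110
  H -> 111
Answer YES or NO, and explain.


Checking each pair (does one codeword prefix another?):
  E='0' vs D='01': prefix -- VIOLATION

NO -- this is NOT a valid prefix code. E (0) is a prefix of D (01).


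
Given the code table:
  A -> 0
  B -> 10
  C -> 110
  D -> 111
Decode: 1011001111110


Decoding:
10 -> B
110 -> C
0 -> A
111 -> D
111 -> D
0 -> A


Result: BCADDA


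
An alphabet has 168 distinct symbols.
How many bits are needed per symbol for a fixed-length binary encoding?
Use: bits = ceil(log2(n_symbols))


log2(168) = 7.3923
Bracket: 2^7 = 128 < 168 <= 2^8 = 256
So ceil(log2(168)) = 8

bits = ceil(log2(168)) = ceil(7.3923) = 8 bits


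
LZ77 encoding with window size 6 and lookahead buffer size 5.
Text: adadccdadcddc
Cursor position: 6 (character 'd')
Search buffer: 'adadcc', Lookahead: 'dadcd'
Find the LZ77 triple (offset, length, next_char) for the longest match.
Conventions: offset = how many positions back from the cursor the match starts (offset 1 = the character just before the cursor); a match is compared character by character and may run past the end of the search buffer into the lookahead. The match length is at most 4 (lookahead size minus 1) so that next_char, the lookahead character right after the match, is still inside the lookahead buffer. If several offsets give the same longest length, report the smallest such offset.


Try each offset into the search buffer:
  offset=1 (pos 5, char 'c'): match length 0
  offset=2 (pos 4, char 'c'): match length 0
  offset=3 (pos 3, char 'd'): match length 1
  offset=4 (pos 2, char 'a'): match length 0
  offset=5 (pos 1, char 'd'): match length 4
  offset=6 (pos 0, char 'a'): match length 0
Longest match has length 4 at offset 5.
next_char = character at position 6 + 4 = 10 -> 'd'

Best match: offset=5, length=4 (matching 'dadc' starting at position 1)
LZ77 triple: (5, 4, 'd')


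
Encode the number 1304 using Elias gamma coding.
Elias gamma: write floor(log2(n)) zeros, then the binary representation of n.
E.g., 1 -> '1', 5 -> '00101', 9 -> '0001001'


num_bits = floor(log2(1304)) + 1 = 11
leading_zeros = num_bits - 1 = 10
binary(1304) = 10100011000

Elias gamma(1304) = '0000000000' + '10100011000' = 000000000010100011000 (21 bits)


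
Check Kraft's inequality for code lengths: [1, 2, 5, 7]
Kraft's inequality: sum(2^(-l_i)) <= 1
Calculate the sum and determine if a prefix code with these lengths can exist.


Sum = 2^(-1) + 2^(-2) + 2^(-5) + 2^(-7)
    = 0.5 + 0.25 + 0.03125 + 0.0078125
    = 101/128 = 0.7890625
Since 0.7890625 <= 1, Kraft's inequality IS satisfied.
A prefix code with these lengths CAN exist.

Kraft sum = 0.7890625. Satisfied.


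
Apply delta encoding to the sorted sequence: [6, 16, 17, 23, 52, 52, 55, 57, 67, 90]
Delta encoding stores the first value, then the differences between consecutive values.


First value: 6
Deltas:
  16 - 6 = 10
  17 - 16 = 1
  23 - 17 = 6
  52 - 23 = 29
  52 - 52 = 0
  55 - 52 = 3
  57 - 55 = 2
  67 - 57 = 10
  90 - 67 = 23


Delta encoded: [6, 10, 1, 6, 29, 0, 3, 2, 10, 23]


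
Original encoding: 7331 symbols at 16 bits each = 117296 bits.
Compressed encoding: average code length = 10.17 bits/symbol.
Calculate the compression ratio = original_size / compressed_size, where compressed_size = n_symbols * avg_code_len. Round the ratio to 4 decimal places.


original_size = n_symbols * orig_bits = 7331 * 16 = 117296 bits
compressed_size = n_symbols * avg_code_len = 7331 * 10.17 = 74556.27 bits
ratio = original_size / compressed_size = 117296 / 74556.27 = 1.5733

Compression ratio = 1.5733


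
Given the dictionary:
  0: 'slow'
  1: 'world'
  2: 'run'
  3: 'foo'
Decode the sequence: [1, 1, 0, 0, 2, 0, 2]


Look up each index in the dictionary:
  1 -> 'world'
  1 -> 'world'
  0 -> 'slow'
  0 -> 'slow'
  2 -> 'run'
  0 -> 'slow'
  2 -> 'run'

Decoded: "world world slow slow run slow run"


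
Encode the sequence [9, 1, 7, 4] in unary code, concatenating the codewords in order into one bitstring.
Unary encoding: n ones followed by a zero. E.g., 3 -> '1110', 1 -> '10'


Encode each number as n ones followed by a terminating 0:
  9 -> 1111111110 (10 bits)
  1 -> 10 (2 bits)
  7 -> 11111110 (8 bits)
  4 -> 11110 (5 bits)
Total length = 10 + 2 + 8 + 5 = 25 bits.

Unary([9, 1, 7, 4]) = 1111111110101111111011110 (25 bits)


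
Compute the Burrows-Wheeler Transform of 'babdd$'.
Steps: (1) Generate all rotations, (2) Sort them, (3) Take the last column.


Rotations (sorted):
  0: $babdd -> last char: d
  1: abdd$b -> last char: b
  2: babdd$ -> last char: $
  3: bdd$ba -> last char: a
  4: d$babd -> last char: d
  5: dd$bab -> last char: b


BWT = db$adb


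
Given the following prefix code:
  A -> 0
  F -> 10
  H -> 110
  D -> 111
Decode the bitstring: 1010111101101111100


Decoding step by step:
Bits 10 -> F
Bits 10 -> F
Bits 111 -> D
Bits 10 -> F
Bits 110 -> H
Bits 111 -> D
Bits 110 -> H
Bits 0 -> A


Decoded message: FFDFHDHA


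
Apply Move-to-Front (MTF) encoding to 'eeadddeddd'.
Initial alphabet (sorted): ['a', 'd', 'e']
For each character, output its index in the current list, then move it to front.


MTF encoding:
'e': index 2 in ['a', 'd', 'e'] -> ['e', 'a', 'd']
'e': index 0 in ['e', 'a', 'd'] -> ['e', 'a', 'd']
'a': index 1 in ['e', 'a', 'd'] -> ['a', 'e', 'd']
'd': index 2 in ['a', 'e', 'd'] -> ['d', 'a', 'e']
'd': index 0 in ['d', 'a', 'e'] -> ['d', 'a', 'e']
'd': index 0 in ['d', 'a', 'e'] -> ['d', 'a', 'e']
'e': index 2 in ['d', 'a', 'e'] -> ['e', 'd', 'a']
'd': index 1 in ['e', 'd', 'a'] -> ['d', 'e', 'a']
'd': index 0 in ['d', 'e', 'a'] -> ['d', 'e', 'a']
'd': index 0 in ['d', 'e', 'a'] -> ['d', 'e', 'a']


Output: [2, 0, 1, 2, 0, 0, 2, 1, 0, 0]


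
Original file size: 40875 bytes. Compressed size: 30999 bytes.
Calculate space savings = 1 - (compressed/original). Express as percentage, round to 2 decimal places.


ratio = compressed/original = 30999/40875 = 0.758385
savings = 1 - ratio = 1 - 0.758385 = 0.241615
as a percentage: 0.241615 * 100 = 24.16%

Space savings = 1 - 30999/40875 = 24.16%


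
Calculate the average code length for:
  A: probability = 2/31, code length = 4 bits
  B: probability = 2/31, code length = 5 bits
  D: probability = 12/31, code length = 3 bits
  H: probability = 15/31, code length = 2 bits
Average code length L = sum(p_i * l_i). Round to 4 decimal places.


Weighted contributions p_i * l_i:
  A: (2/31) * 4 = 8/31
  B: (2/31) * 5 = 10/31
  D: (12/31) * 3 = 36/31
  H: (15/31) * 2 = 30/31
Sum = (8 + 10 + 36 + 30)/31 = 84/31

L = 84/31 = 2.7097 bits/symbol


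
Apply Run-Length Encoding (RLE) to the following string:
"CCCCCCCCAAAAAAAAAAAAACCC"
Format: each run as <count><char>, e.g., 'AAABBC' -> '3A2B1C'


Scanning runs left to right:
  i=0: run of 'C' x 8 -> '8C'
  i=8: run of 'A' x 13 -> '13A'
  i=21: run of 'C' x 3 -> '3C'

RLE = 8C13A3C


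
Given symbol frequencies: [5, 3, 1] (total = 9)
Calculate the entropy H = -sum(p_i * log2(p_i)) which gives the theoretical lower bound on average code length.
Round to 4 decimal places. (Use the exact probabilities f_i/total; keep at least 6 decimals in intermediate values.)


Per-symbol terms -p_i * log2(p_i) with p_i = f_i/9:
  p = 5/9 = 0.555556: log2(p) = -0.847997, -p*log2(p) = 0.471109
  p = 3/9 = 0.333333: log2(p) = -1.584963, -p*log2(p) = 0.528321
  p = 1/9 = 0.111111: log2(p) = -3.169925, -p*log2(p) = 0.352214
H = 0.471109 + 0.528321 + 0.352214 = 1.351644

H = 1.3516 bits/symbol


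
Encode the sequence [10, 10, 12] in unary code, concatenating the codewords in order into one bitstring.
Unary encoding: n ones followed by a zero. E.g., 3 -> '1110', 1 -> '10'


Encode each number as n ones followed by a terminating 0:
  10 -> 11111111110 (11 bits)
  10 -> 11111111110 (11 bits)
  12 -> 1111111111110 (13 bits)
Total length = 11 + 11 + 13 = 35 bits.

Unary([10, 10, 12]) = 11111111110111111111101111111111110 (35 bits)


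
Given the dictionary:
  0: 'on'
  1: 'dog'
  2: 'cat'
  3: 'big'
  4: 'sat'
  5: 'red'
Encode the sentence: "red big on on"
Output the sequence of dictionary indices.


Look up each word in the dictionary:
  'red' -> 5
  'big' -> 3
  'on' -> 0
  'on' -> 0

Encoded: [5, 3, 0, 0]


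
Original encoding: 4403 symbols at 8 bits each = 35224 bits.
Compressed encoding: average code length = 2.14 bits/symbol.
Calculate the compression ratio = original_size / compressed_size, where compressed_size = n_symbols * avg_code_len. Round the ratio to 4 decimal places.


original_size = n_symbols * orig_bits = 4403 * 8 = 35224 bits
compressed_size = n_symbols * avg_code_len = 4403 * 2.14 = 9422.42 bits
ratio = original_size / compressed_size = 35224 / 9422.42 = 3.7383

Compression ratio = 3.7383


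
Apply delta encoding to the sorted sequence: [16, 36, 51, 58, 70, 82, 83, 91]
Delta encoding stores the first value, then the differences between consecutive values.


First value: 16
Deltas:
  36 - 16 = 20
  51 - 36 = 15
  58 - 51 = 7
  70 - 58 = 12
  82 - 70 = 12
  83 - 82 = 1
  91 - 83 = 8


Delta encoded: [16, 20, 15, 7, 12, 12, 1, 8]


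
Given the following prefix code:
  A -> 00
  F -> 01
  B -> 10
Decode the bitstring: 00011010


Decoding step by step:
Bits 00 -> A
Bits 01 -> F
Bits 10 -> B
Bits 10 -> B


Decoded message: AFBB


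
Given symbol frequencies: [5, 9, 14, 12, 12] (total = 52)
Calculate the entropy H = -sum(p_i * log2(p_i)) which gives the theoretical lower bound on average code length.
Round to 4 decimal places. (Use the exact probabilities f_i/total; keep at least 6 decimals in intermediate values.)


Per-symbol terms -p_i * log2(p_i) with p_i = f_i/52:
  p = 5/52 = 0.096154: log2(p) = -3.378512, -p*log2(p) = 0.324857
  p = 9/52 = 0.173077: log2(p) = -2.530515, -p*log2(p) = 0.437974
  p = 14/52 = 0.269231: log2(p) = -1.893085, -p*log2(p) = 0.509677
  p = 12/52 = 0.230769: log2(p) = -2.115477, -p*log2(p) = 0.488187
  p = 12/52 = 0.230769: log2(p) = -2.115477, -p*log2(p) = 0.488187
H = 0.324857 + 0.437974 + 0.509677 + 0.488187 + 0.488187 = 2.248882

H = 2.2489 bits/symbol


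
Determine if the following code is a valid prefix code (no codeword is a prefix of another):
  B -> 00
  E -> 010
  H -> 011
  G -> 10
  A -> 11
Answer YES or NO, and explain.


Checking each pair (does one codeword prefix another?):
  B='00' vs E='010': no prefix
  B='00' vs H='011': no prefix
  B='00' vs G='10': no prefix
  B='00' vs A='11': no prefix
  E='010' vs B='00': no prefix
  E='010' vs H='011': no prefix
  E='010' vs G='10': no prefix
  E='010' vs A='11': no prefix
  H='011' vs B='00': no prefix
  H='011' vs E='010': no prefix
  H='011' vs G='10': no prefix
  H='011' vs A='11': no prefix
  G='10' vs B='00': no prefix
  G='10' vs E='010': no prefix
  G='10' vs H='011': no prefix
  G='10' vs A='11': no prefix
  A='11' vs B='00': no prefix
  A='11' vs E='010': no prefix
  A='11' vs H='011': no prefix
  A='11' vs G='10': no prefix
No violation found over all pairs.

YES -- this is a valid prefix code. No codeword is a prefix of any other codeword.


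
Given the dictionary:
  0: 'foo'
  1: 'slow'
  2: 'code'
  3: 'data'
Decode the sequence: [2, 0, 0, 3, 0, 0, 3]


Look up each index in the dictionary:
  2 -> 'code'
  0 -> 'foo'
  0 -> 'foo'
  3 -> 'data'
  0 -> 'foo'
  0 -> 'foo'
  3 -> 'data'

Decoded: "code foo foo data foo foo data"


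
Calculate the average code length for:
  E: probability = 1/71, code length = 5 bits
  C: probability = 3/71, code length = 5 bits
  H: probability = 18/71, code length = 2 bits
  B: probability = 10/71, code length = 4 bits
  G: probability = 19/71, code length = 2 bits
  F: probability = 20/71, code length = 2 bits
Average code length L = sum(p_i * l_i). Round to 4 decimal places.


Weighted contributions p_i * l_i:
  E: (1/71) * 5 = 5/71
  C: (3/71) * 5 = 15/71
  H: (18/71) * 2 = 36/71
  B: (10/71) * 4 = 40/71
  G: (19/71) * 2 = 38/71
  F: (20/71) * 2 = 40/71
Sum = (5 + 15 + 36 + 40 + 38 + 40)/71 = 174/71

L = 174/71 = 2.4507 bits/symbol


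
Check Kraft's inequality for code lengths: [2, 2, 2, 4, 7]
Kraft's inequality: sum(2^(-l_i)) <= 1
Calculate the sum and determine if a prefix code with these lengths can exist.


Sum = 2^(-2) + 2^(-2) + 2^(-2) + 2^(-4) + 2^(-7)
    = 0.25 + 0.25 + 0.25 + 0.0625 + 0.0078125
    = 105/128 = 0.8203125
Since 0.8203125 <= 1, Kraft's inequality IS satisfied.
A prefix code with these lengths CAN exist.

Kraft sum = 0.8203125. Satisfied.


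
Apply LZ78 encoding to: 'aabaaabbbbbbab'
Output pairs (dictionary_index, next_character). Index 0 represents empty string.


LZ78 encoding steps:
Dictionary: {0: ''}
Step 1: w='' (idx 0), next='a' -> output (0, 'a'), add 'a' as idx 1
Step 2: w='a' (idx 1), next='b' -> output (1, 'b'), add 'ab' as idx 2
Step 3: w='a' (idx 1), next='a' -> output (1, 'a'), add 'aa' as idx 3
Step 4: w='ab' (idx 2), next='b' -> output (2, 'b'), add 'abb' as idx 4
Step 5: w='' (idx 0), next='b' -> output (0, 'b'), add 'b' as idx 5
Step 6: w='b' (idx 5), next='b' -> output (5, 'b'), add 'bb' as idx 6
Step 7: w='b' (idx 5), next='a' -> output (5, 'a'), add 'ba' as idx 7
Step 8: w='b' (idx 5), end of input -> output (5, '')


Encoded: [(0, 'a'), (1, 'b'), (1, 'a'), (2, 'b'), (0, 'b'), (5, 'b'), (5, 'a'), (5, '')]


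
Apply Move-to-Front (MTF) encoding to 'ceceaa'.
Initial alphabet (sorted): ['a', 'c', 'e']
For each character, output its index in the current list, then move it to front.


MTF encoding:
'c': index 1 in ['a', 'c', 'e'] -> ['c', 'a', 'e']
'e': index 2 in ['c', 'a', 'e'] -> ['e', 'c', 'a']
'c': index 1 in ['e', 'c', 'a'] -> ['c', 'e', 'a']
'e': index 1 in ['c', 'e', 'a'] -> ['e', 'c', 'a']
'a': index 2 in ['e', 'c', 'a'] -> ['a', 'e', 'c']
'a': index 0 in ['a', 'e', 'c'] -> ['a', 'e', 'c']


Output: [1, 2, 1, 1, 2, 0]


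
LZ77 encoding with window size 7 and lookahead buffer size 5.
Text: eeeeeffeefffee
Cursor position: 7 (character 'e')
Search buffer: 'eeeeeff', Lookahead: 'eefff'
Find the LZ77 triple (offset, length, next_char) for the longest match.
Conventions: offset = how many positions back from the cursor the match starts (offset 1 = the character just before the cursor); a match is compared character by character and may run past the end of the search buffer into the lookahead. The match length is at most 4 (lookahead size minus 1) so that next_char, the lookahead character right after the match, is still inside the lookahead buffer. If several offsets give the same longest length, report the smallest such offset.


Try each offset into the search buffer:
  offset=1 (pos 6, char 'f'): match length 0
  offset=2 (pos 5, char 'f'): match length 0
  offset=3 (pos 4, char 'e'): match length 1
  offset=4 (pos 3, char 'e'): match length 4
  offset=5 (pos 2, char 'e'): match length 2
  offset=6 (pos 1, char 'e'): match length 2
  offset=7 (pos 0, char 'e'): match length 2
Longest match has length 4 at offset 4.
next_char = character at position 7 + 4 = 11 -> 'f'

Best match: offset=4, length=4 (matching 'eeff' starting at position 3)
LZ77 triple: (4, 4, 'f')


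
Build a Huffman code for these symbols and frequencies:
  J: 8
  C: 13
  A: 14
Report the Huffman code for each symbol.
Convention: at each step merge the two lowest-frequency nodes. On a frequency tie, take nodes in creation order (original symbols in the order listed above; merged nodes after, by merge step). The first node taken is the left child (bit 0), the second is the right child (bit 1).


Huffman tree construction:
Step 1: Merge J(8) + C(13) = 21
Step 2: Merge A(14) + (J+C)(21) = 35
Read each symbol's code off the tree from the root (left child = 0, right child = 1).

Codes:
  J: 10 (length 2)
  C: 11 (length 2)
  A: 0 (length 1)
Average code length: 56/35 = 1.6000 bits/symbol


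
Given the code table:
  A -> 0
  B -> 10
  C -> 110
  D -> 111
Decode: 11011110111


Decoding:
110 -> C
111 -> D
10 -> B
111 -> D


Result: CDBD


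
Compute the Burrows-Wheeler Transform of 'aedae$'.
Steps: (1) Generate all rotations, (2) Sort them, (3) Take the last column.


Rotations (sorted):
  0: $aedae -> last char: e
  1: ae$aed -> last char: d
  2: aedae$ -> last char: $
  3: dae$ae -> last char: e
  4: e$aeda -> last char: a
  5: edae$a -> last char: a


BWT = ed$eaa


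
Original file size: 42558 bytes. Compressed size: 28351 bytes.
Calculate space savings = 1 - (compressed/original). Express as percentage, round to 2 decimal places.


ratio = compressed/original = 28351/42558 = 0.666173
savings = 1 - ratio = 1 - 0.666173 = 0.333827
as a percentage: 0.333827 * 100 = 33.38%

Space savings = 1 - 28351/42558 = 33.38%


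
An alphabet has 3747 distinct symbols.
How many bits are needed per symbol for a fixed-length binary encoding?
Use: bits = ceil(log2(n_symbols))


log2(3747) = 11.8715
Bracket: 2^11 = 2048 < 3747 <= 2^12 = 4096
So ceil(log2(3747)) = 12

bits = ceil(log2(3747)) = ceil(11.8715) = 12 bits


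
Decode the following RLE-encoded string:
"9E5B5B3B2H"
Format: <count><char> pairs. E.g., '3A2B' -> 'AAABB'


Expanding each <count><char> pair:
  9E -> 'EEEEEEEEE'
  5B -> 'BBBBB'
  5B -> 'BBBBB'
  3B -> 'BBB'
  2H -> 'HH'

Decoded = EEEEEEEEEBBBBBBBBBBBBBHH


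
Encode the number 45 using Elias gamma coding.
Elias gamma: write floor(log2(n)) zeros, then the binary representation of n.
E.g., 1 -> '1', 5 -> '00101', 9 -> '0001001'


num_bits = floor(log2(45)) + 1 = 6
leading_zeros = num_bits - 1 = 5
binary(45) = 101101

Elias gamma(45) = '00000' + '101101' = 00000101101 (11 bits)


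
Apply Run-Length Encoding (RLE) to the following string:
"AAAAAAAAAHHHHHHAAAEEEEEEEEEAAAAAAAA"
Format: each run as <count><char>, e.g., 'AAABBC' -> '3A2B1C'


Scanning runs left to right:
  i=0: run of 'A' x 9 -> '9A'
  i=9: run of 'H' x 6 -> '6H'
  i=15: run of 'A' x 3 -> '3A'
  i=18: run of 'E' x 9 -> '9E'
  i=27: run of 'A' x 8 -> '8A'

RLE = 9A6H3A9E8A


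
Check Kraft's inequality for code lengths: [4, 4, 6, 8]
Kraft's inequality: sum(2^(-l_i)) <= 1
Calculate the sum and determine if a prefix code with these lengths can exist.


Sum = 2^(-4) + 2^(-4) + 2^(-6) + 2^(-8)
    = 0.0625 + 0.0625 + 0.015625 + 0.00390625
    = 37/256 = 0.14453125
Since 0.14453125 <= 1, Kraft's inequality IS satisfied.
A prefix code with these lengths CAN exist.

Kraft sum = 0.14453125. Satisfied.


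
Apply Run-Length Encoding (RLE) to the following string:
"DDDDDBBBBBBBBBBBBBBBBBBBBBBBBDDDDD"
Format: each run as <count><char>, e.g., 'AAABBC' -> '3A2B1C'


Scanning runs left to right:
  i=0: run of 'D' x 5 -> '5D'
  i=5: run of 'B' x 24 -> '24B'
  i=29: run of 'D' x 5 -> '5D'

RLE = 5D24B5D
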